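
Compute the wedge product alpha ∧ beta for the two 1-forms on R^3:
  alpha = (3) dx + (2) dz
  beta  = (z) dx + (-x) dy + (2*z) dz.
alpha ∧ beta = (-3*x) dx ∧ dy + (4*z) dx ∧ dz + (2*x) dy ∧ dz

Distribute the wedge, using dx_i ∧ dx_j = -dx_j ∧ dx_i and dx_i ∧ dx_i = 0. For each pair (i, j) with i < j, the coefficient of dx_i ∧ dx_j in alpha ∧ beta is (alpha_i * beta_j - alpha_j * beta_i). Collecting: alpha ∧ beta = (-3*x) dx ∧ dy + (4*z) dx ∧ dz + (2*x) dy ∧ dz.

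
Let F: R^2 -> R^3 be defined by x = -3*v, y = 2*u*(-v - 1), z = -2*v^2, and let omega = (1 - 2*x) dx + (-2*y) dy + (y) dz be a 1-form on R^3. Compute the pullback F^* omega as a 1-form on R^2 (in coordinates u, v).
F^* omega = (8*u*(-v^2 - 2*v - 1)) du + (-8*u^2*v - 8*u^2 + 8*u*v^2 + 8*u*v - 18*v - 3) dv

Using F^*(f dg) = (f ∘ F) d(g ∘ F), substitute each coordinate x_i by F_i(u, v) in f_i, and replace dx_i by d F_i = (∂F_i/∂u) du + (∂F_i/∂v) dv.
  For the x component: f_1(F) = 6*v + 1; d F_1 = (0) du + (-3) dv
  For the y component: f_2(F) = 4*u*(v + 1); d F_2 = (-2*v - 2) du + (-2*u) dv
  For the z component: f_3(F) = 2*u*(-v - 1); d F_3 = (0) du + (-4*v) dv
Combining and collecting du, dv coefficients:
  coeff of du: 8*u*(-v^2 - 2*v - 1)
  coeff of dv: -8*u^2*v - 8*u^2 + 8*u*v^2 + 8*u*v - 18*v - 3
F^* omega = (8*u*(-v^2 - 2*v - 1)) du + (-8*u^2*v - 8*u^2 + 8*u*v^2 + 8*u*v - 18*v - 3) dv.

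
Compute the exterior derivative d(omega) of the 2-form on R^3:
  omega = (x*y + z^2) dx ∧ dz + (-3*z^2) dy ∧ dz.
d(omega) = (-x) dx ∧ dy ∧ dz

For a 2-form omega = sum_{i<j} g_{ij} dx_i ∧ dx_j, the exterior derivative is
  d(omega) = sum_{i<j} d(g_{ij}) ∧ dx_i ∧ dx_j = sum_{i<j, k} (∂g_{ij}/∂x_k) dx_k ∧ dx_i ∧ dx_j.
Expand each term, using dx_k ∧ dx_i ∧ dx_j = sgn(permutation) dx_{(a)} ∧ dx_{(b)} ∧ dx_{(c)} with (a < b < c) sorted:
  d(x*y + z^2) includes (∂/∂y)(x*y + z^2) dy = (x) dy, which multiplied by dx ∧ dz gives (-x) dx ∧ dy ∧ dz
Collecting like 3-forms: d(omega) = (-x) dx ∧ dy ∧ dz.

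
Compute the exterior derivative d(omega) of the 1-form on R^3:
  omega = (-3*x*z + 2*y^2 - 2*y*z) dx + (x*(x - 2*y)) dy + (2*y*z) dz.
d(omega) = (2*x - 6*y + 2*z) dx ∧ dy + (3*x + 2*y) dx ∧ dz + (2*z) dy ∧ dz

For a 1-form omega = sum_i f_i dx_i, the exterior derivative is
  d(omega) = sum_{i < j} (∂f_j/∂x_i - ∂f_i/∂x_j) dx_i ∧ dx_j.
  coefficient of dx ∧ dy: ∂f_2/∂x - ∂f_1/∂y = ∂(x*(x - 2*y))/∂x - ∂(-3*x*z + 2*y^2 - 2*y*z)/∂y = 2*x - 6*y + 2*z
  coefficient of dx ∧ dz: ∂f_3/∂x - ∂f_1/∂z = ∂(2*y*z)/∂x - ∂(-3*x*z + 2*y^2 - 2*y*z)/∂z = 3*x + 2*y
  coefficient of dy ∧ dz: ∂f_3/∂y - ∂f_2/∂z = ∂(2*y*z)/∂y - ∂(x*(x - 2*y))/∂z = 2*z
Assembling: d(omega) = (2*x - 6*y + 2*z) dx ∧ dy + (3*x + 2*y) dx ∧ dz + (2*z) dy ∧ dz.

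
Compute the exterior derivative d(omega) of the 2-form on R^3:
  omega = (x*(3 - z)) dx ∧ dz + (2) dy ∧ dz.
d(omega) = 0

For a 2-form omega = sum_{i<j} g_{ij} dx_i ∧ dx_j, the exterior derivative is
  d(omega) = sum_{i<j} d(g_{ij}) ∧ dx_i ∧ dx_j = sum_{i<j, k} (∂g_{ij}/∂x_k) dx_k ∧ dx_i ∧ dx_j.
Expand each term, using dx_k ∧ dx_i ∧ dx_j = sgn(permutation) dx_{(a)} ∧ dx_{(b)} ∧ dx_{(c)} with (a < b < c) sorted:

Collecting like 3-forms: d(omega) = 0.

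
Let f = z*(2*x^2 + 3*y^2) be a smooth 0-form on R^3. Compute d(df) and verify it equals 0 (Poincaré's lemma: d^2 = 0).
d(df) = 0

Step 1: df = sum_i (∂f/∂x_i) dx_i = (4*x*z) dx + (6*y*z) dy + (2*x^2 + 3*y^2) dz.
Step 2: Apply d again. Using the 1-form formula, the coefficient of dx ∧ dy in d(df) is ∂^2 f/∂x ∂y - ∂^2 f/∂y ∂x = (0) - (0) = 0 (equality of mixed partials for smooth f).
Similarly for dx ∧ dz and dy ∧ dz — all coefficients vanish. So d(df) = 0.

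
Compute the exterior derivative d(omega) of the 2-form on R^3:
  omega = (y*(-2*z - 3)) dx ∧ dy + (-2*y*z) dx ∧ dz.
d(omega) = (-2*y + 2*z) dx ∧ dy ∧ dz

For a 2-form omega = sum_{i<j} g_{ij} dx_i ∧ dx_j, the exterior derivative is
  d(omega) = sum_{i<j} d(g_{ij}) ∧ dx_i ∧ dx_j = sum_{i<j, k} (∂g_{ij}/∂x_k) dx_k ∧ dx_i ∧ dx_j.
Expand each term, using dx_k ∧ dx_i ∧ dx_j = sgn(permutation) dx_{(a)} ∧ dx_{(b)} ∧ dx_{(c)} with (a < b < c) sorted:
  d(y*(-2*z - 3)) includes (∂/∂z)(y*(-2*z - 3)) dz = (-2*y) dz, which multiplied by dx ∧ dy gives (-2*y) dx ∧ dy ∧ dz
  d(-2*y*z) includes (∂/∂y)(-2*y*z) dy = (-2*z) dy, which multiplied by dx ∧ dz gives (2*z) dx ∧ dy ∧ dz
Collecting like 3-forms: d(omega) = (-2*y + 2*z) dx ∧ dy ∧ dz.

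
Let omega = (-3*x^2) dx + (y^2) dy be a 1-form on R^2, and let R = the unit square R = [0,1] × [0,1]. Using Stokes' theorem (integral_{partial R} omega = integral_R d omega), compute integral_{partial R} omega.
integral_(partial R) omega = 0

Stokes: integral_partial_R omega = integral_R d omega with d omega = (∂Q/∂x - ∂P/∂y) dx ∧ dy.
  ∂Q/∂x = 0
  ∂P/∂y = 0
  integrand = ∂Q/∂x - ∂P/∂y = 0.
Integrating over R: integral_0^1 integral_0^1 (0) dx dy = 0.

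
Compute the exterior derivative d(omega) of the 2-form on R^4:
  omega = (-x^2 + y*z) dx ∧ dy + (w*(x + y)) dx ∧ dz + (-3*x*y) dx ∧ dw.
d(omega) = (-w + y) dx ∧ dy ∧ dz + (x + y) dx ∧ dz ∧ dw + (3*x) dx ∧ dy ∧ dw

For a 2-form omega = sum_{i<j} g_{ij} dx_i ∧ dx_j, the exterior derivative is
  d(omega) = sum_{i<j} d(g_{ij}) ∧ dx_i ∧ dx_j = sum_{i<j, k} (∂g_{ij}/∂x_k) dx_k ∧ dx_i ∧ dx_j.
Expand each term, using dx_k ∧ dx_i ∧ dx_j = sgn(permutation) dx_{(a)} ∧ dx_{(b)} ∧ dx_{(c)} with (a < b < c) sorted:
  d(-x^2 + y*z) includes (∂/∂z)(-x^2 + y*z) dz = (y) dz, which multiplied by dx ∧ dy gives (y) dx ∧ dy ∧ dz
  d(w*(x + y)) includes (∂/∂y)(w*(x + y)) dy = (w) dy, which multiplied by dx ∧ dz gives (-w) dx ∧ dy ∧ dz
  d(w*(x + y)) includes (∂/∂w)(w*(x + y)) dw = (x + y) dw, which multiplied by dx ∧ dz gives (x + y) dx ∧ dz ∧ dw
  d(-3*x*y) includes (∂/∂y)(-3*x*y) dy = (-3*x) dy, which multiplied by dx ∧ dw gives (3*x) dx ∧ dy ∧ dw
Collecting like 3-forms: d(omega) = (-w + y) dx ∧ dy ∧ dz + (x + y) dx ∧ dz ∧ dw + (3*x) dx ∧ dy ∧ dw.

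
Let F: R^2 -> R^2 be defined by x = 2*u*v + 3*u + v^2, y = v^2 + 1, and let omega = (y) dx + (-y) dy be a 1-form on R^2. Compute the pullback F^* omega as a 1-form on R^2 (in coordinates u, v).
F^* omega = (2*v^3 + 3*v^2 + 2*v + 3) du + (2*u*(v^2 + 1)) dv

Using F^*(f dg) = (f ∘ F) d(g ∘ F), substitute each coordinate x_i by F_i(u, v) in f_i, and replace dx_i by d F_i = (∂F_i/∂u) du + (∂F_i/∂v) dv.
  For the x component: f_1(F) = v^2 + 1; d F_1 = (2*v + 3) du + (2*u + 2*v) dv
  For the y component: f_2(F) = -v^2 - 1; d F_2 = (0) du + (2*v) dv
Combining and collecting du, dv coefficients:
  coeff of du: 2*v^3 + 3*v^2 + 2*v + 3
  coeff of dv: 2*u*(v^2 + 1)
F^* omega = (2*v^3 + 3*v^2 + 2*v + 3) du + (2*u*(v^2 + 1)) dv.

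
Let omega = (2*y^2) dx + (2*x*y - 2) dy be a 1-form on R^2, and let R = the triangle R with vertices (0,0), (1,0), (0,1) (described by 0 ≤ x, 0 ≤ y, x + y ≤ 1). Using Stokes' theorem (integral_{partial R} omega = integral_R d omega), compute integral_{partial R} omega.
integral_(partial R) omega = -1/3

Stokes: integral_partial_R omega = integral_R d omega with d omega = (∂Q/∂x - ∂P/∂y) dx ∧ dy.
  ∂Q/∂x = 2*y
  ∂P/∂y = 4*y
  integrand = ∂Q/∂x - ∂P/∂y = -2*y.
Integrating over R: integral_0^1 integral_0^{1-x} (-2*y) dy dx = -1/3.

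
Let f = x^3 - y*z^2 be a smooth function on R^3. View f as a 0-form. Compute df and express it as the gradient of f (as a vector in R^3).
df = (3*x^2) dx + (-z^2) dy + (-2*y*z) dz; grad f = (3*x^2, -z^2, -2*y*z)

For a 0-form f, d f = (∂f/∂x) dx + (∂f/∂y) dy + (∂f/∂z) dz. The components of the vector representation are exactly the entries of grad f in Cartesian coordinates:
  ∂f/∂x = 3*x^2
  ∂f/∂y = -z^2
  ∂f/∂z = -2*y*z.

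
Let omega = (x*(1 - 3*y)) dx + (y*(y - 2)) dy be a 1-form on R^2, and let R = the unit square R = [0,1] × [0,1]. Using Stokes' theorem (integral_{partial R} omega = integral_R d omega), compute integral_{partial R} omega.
integral_(partial R) omega = 3/2

Stokes: integral_partial_R omega = integral_R d omega with d omega = (∂Q/∂x - ∂P/∂y) dx ∧ dy.
  ∂Q/∂x = 0
  ∂P/∂y = -3*x
  integrand = ∂Q/∂x - ∂P/∂y = 3*x.
Integrating over R: integral_0^1 integral_0^1 (3*x) dx dy = 3/2.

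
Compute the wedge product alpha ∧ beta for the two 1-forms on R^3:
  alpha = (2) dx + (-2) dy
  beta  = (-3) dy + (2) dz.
alpha ∧ beta = (-6) dx ∧ dy + (4) dx ∧ dz + (-4) dy ∧ dz

Distribute the wedge, using dx_i ∧ dx_j = -dx_j ∧ dx_i and dx_i ∧ dx_i = 0. For each pair (i, j) with i < j, the coefficient of dx_i ∧ dx_j in alpha ∧ beta is (alpha_i * beta_j - alpha_j * beta_i). Collecting: alpha ∧ beta = (-6) dx ∧ dy + (4) dx ∧ dz + (-4) dy ∧ dz.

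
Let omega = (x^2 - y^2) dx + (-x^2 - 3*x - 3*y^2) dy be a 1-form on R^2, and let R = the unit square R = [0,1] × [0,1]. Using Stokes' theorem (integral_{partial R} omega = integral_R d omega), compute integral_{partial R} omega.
integral_(partial R) omega = -3

Stokes: integral_partial_R omega = integral_R d omega with d omega = (∂Q/∂x - ∂P/∂y) dx ∧ dy.
  ∂Q/∂x = -2*x - 3
  ∂P/∂y = -2*y
  integrand = ∂Q/∂x - ∂P/∂y = -2*x + 2*y - 3.
Integrating over R: integral_0^1 integral_0^1 (-2*x + 2*y - 3) dx dy = -3.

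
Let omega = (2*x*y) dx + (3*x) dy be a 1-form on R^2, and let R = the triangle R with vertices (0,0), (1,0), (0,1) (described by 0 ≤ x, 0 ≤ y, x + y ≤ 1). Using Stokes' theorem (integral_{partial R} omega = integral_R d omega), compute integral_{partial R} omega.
integral_(partial R) omega = 7/6

Stokes: integral_partial_R omega = integral_R d omega with d omega = (∂Q/∂x - ∂P/∂y) dx ∧ dy.
  ∂Q/∂x = 3
  ∂P/∂y = 2*x
  integrand = ∂Q/∂x - ∂P/∂y = 3 - 2*x.
Integrating over R: integral_0^1 integral_0^{1-x} (3 - 2*x) dy dx = 7/6.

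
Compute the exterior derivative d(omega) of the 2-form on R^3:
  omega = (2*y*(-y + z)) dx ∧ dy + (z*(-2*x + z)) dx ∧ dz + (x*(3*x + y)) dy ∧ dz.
d(omega) = (6*x + 3*y) dx ∧ dy ∧ dz

For a 2-form omega = sum_{i<j} g_{ij} dx_i ∧ dx_j, the exterior derivative is
  d(omega) = sum_{i<j} d(g_{ij}) ∧ dx_i ∧ dx_j = sum_{i<j, k} (∂g_{ij}/∂x_k) dx_k ∧ dx_i ∧ dx_j.
Expand each term, using dx_k ∧ dx_i ∧ dx_j = sgn(permutation) dx_{(a)} ∧ dx_{(b)} ∧ dx_{(c)} with (a < b < c) sorted:
  d(2*y*(-y + z)) includes (∂/∂z)(2*y*(-y + z)) dz = (2*y) dz, which multiplied by dx ∧ dy gives (2*y) dx ∧ dy ∧ dz
  d(x*(3*x + y)) includes (∂/∂x)(x*(3*x + y)) dx = (6*x + y) dx, which multiplied by dy ∧ dz gives (6*x + y) dx ∧ dy ∧ dz
Collecting like 3-forms: d(omega) = (6*x + 3*y) dx ∧ dy ∧ dz.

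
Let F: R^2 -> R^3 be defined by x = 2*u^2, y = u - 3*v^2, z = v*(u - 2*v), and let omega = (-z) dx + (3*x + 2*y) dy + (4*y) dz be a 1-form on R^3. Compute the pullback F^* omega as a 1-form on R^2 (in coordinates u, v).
F^* omega = (-4*u^2*v + 6*u^2 + 8*u*v^2 + 4*u*v + 2*u - 12*v^3 - 6*v^2) du + (-36*u^2*v + 4*u^2 - 12*u*v^2 - 28*u*v + 84*v^3) dv

Using F^*(f dg) = (f ∘ F) d(g ∘ F), substitute each coordinate x_i by F_i(u, v) in f_i, and replace dx_i by d F_i = (∂F_i/∂u) du + (∂F_i/∂v) dv.
  For the x component: f_1(F) = v*(-u + 2*v); d F_1 = (4*u) du + (0) dv
  For the y component: f_2(F) = 6*u^2 + 2*u - 6*v^2; d F_2 = (1) du + (-6*v) dv
  For the z component: f_3(F) = 4*u - 12*v^2; d F_3 = (v) du + (u - 4*v) dv
Combining and collecting du, dv coefficients:
  coeff of du: -4*u^2*v + 6*u^2 + 8*u*v^2 + 4*u*v + 2*u - 12*v^3 - 6*v^2
  coeff of dv: -36*u^2*v + 4*u^2 - 12*u*v^2 - 28*u*v + 84*v^3
F^* omega = (-4*u^2*v + 6*u^2 + 8*u*v^2 + 4*u*v + 2*u - 12*v^3 - 6*v^2) du + (-36*u^2*v + 4*u^2 - 12*u*v^2 - 28*u*v + 84*v^3) dv.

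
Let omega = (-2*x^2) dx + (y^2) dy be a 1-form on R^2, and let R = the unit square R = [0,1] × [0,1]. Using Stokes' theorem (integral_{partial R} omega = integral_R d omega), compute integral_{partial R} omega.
integral_(partial R) omega = 0

Stokes: integral_partial_R omega = integral_R d omega with d omega = (∂Q/∂x - ∂P/∂y) dx ∧ dy.
  ∂Q/∂x = 0
  ∂P/∂y = 0
  integrand = ∂Q/∂x - ∂P/∂y = 0.
Integrating over R: integral_0^1 integral_0^1 (0) dx dy = 0.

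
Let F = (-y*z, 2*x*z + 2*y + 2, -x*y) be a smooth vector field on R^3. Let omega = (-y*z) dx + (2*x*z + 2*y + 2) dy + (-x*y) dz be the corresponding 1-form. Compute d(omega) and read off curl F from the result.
d(omega) = (-3*x) dy ∧ dz + (0) dz ∧ dx + (3*z) dx ∧ dy; curl F = (-3*x, 0, 3*z)

d omega = sum_{i<j} (∂f_j/∂x_i - ∂f_i/∂x_j) dx_i ∧ dx_j. Under the identification (dy ∧ dz, dz ∧ dx, dx ∧ dy) ↔ (e_x, e_y, e_z), the coefficients are exactly the components of curl F. Compute:
  ∂R/∂y - ∂Q/∂z = (-x) - (2*x) = -3*x
  ∂P/∂z - ∂R/∂x = (-y) - (-y) = 0
  ∂Q/∂x - ∂P/∂y = (2*z) - (-z) = 3*z.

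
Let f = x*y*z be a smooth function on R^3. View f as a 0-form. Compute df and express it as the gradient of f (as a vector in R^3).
df = (y*z) dx + (x*z) dy + (x*y) dz; grad f = (y*z, x*z, x*y)

For a 0-form f, d f = (∂f/∂x) dx + (∂f/∂y) dy + (∂f/∂z) dz. The components of the vector representation are exactly the entries of grad f in Cartesian coordinates:
  ∂f/∂x = y*z
  ∂f/∂y = x*z
  ∂f/∂z = x*y.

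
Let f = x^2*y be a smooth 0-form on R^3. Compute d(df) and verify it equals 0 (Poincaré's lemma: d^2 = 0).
d(df) = 0

Step 1: df = sum_i (∂f/∂x_i) dx_i = (2*x*y) dx + (x^2) dy + (0) dz.
Step 2: Apply d again. Using the 1-form formula, the coefficient of dx ∧ dy in d(df) is ∂^2 f/∂x ∂y - ∂^2 f/∂y ∂x = (2*x) - (2*x) = 0 (equality of mixed partials for smooth f).
Similarly for dx ∧ dz and dy ∧ dz — all coefficients vanish. So d(df) = 0.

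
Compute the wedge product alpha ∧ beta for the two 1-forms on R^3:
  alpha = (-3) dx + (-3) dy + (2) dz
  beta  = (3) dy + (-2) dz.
alpha ∧ beta = (-9) dx ∧ dy + (6) dx ∧ dz

Distribute the wedge, using dx_i ∧ dx_j = -dx_j ∧ dx_i and dx_i ∧ dx_i = 0. For each pair (i, j) with i < j, the coefficient of dx_i ∧ dx_j in alpha ∧ beta is (alpha_i * beta_j - alpha_j * beta_i). Collecting: alpha ∧ beta = (-9) dx ∧ dy + (6) dx ∧ dz.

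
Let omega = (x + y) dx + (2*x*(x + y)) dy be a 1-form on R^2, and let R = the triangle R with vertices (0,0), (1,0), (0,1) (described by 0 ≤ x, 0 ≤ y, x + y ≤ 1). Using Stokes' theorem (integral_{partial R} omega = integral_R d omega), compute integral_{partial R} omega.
integral_(partial R) omega = 1/2

Stokes: integral_partial_R omega = integral_R d omega with d omega = (∂Q/∂x - ∂P/∂y) dx ∧ dy.
  ∂Q/∂x = 4*x + 2*y
  ∂P/∂y = 1
  integrand = ∂Q/∂x - ∂P/∂y = 4*x + 2*y - 1.
Integrating over R: integral_0^1 integral_0^{1-x} (4*x + 2*y - 1) dy dx = 1/2.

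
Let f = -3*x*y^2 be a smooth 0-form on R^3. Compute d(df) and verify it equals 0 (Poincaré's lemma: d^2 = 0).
d(df) = 0

Step 1: df = sum_i (∂f/∂x_i) dx_i = (-3*y^2) dx + (-6*x*y) dy + (0) dz.
Step 2: Apply d again. Using the 1-form formula, the coefficient of dx ∧ dy in d(df) is ∂^2 f/∂x ∂y - ∂^2 f/∂y ∂x = (-6*y) - (-6*y) = 0 (equality of mixed partials for smooth f).
Similarly for dx ∧ dz and dy ∧ dz — all coefficients vanish. So d(df) = 0.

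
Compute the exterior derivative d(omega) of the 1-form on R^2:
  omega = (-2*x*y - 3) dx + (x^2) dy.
d(omega) = (4*x) dx ∧ dy

For a 1-form omega = sum_i f_i dx_i, the exterior derivative is
  d(omega) = sum_{i < j} (∂f_j/∂x_i - ∂f_i/∂x_j) dx_i ∧ dx_j.
  coefficient of dx ∧ dy: ∂f_2/∂x - ∂f_1/∂y = ∂(x^2)/∂x - ∂(-2*x*y - 3)/∂y = 4*x
Assembling: d(omega) = (4*x) dx ∧ dy.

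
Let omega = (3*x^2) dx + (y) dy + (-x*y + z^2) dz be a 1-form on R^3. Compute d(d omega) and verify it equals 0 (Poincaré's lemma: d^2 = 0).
d(d omega) = 0

Step 1: d omega = sum_{i<j} (∂f_j/∂x_i - ∂f_i/∂x_j) dx_i ∧ dx_j:
  coeff of dx ∧ dy: 0
  coeff of dx ∧ dz: -y
  coeff of dy ∧ dz: -x
Step 2: Apply d again to each 2-form coefficient. The only possible 3-form in R^3 is dx ∧ dy ∧ dz, with coefficient
  ∂(coeff of dy∧dz)/∂x - ∂(coeff of dx∧dz)/∂y + ∂(coeff of dx∧dy)/∂z
  = ∂/∂x (-x) - ∂/∂y (-y) + ∂/∂z (0).
Each of these terms simplifies to sums of mixed partials that cancel in pairs. The result is 0 (by equality of mixed partials for smooth functions — Schwarz / Clairaut).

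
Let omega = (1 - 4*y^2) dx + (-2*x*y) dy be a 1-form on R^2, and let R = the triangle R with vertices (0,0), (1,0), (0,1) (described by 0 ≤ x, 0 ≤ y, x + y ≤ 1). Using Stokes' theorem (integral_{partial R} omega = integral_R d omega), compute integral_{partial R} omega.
integral_(partial R) omega = 1

Stokes: integral_partial_R omega = integral_R d omega with d omega = (∂Q/∂x - ∂P/∂y) dx ∧ dy.
  ∂Q/∂x = -2*y
  ∂P/∂y = -8*y
  integrand = ∂Q/∂x - ∂P/∂y = 6*y.
Integrating over R: integral_0^1 integral_0^{1-x} (6*y) dy dx = 1.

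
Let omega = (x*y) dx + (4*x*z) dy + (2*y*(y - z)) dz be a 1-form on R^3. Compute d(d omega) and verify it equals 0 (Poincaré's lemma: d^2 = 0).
d(d omega) = 0

Step 1: d omega = sum_{i<j} (∂f_j/∂x_i - ∂f_i/∂x_j) dx_i ∧ dx_j:
  coeff of dx ∧ dy: -x + 4*z
  coeff of dx ∧ dz: 0
  coeff of dy ∧ dz: -4*x + 4*y - 2*z
Step 2: Apply d again to each 2-form coefficient. The only possible 3-form in R^3 is dx ∧ dy ∧ dz, with coefficient
  ∂(coeff of dy∧dz)/∂x - ∂(coeff of dx∧dz)/∂y + ∂(coeff of dx∧dy)/∂z
  = ∂/∂x (-4*x + 4*y - 2*z) - ∂/∂y (0) + ∂/∂z (-x + 4*z).
Each of these terms simplifies to sums of mixed partials that cancel in pairs. The result is 0 (by equality of mixed partials for smooth functions — Schwarz / Clairaut).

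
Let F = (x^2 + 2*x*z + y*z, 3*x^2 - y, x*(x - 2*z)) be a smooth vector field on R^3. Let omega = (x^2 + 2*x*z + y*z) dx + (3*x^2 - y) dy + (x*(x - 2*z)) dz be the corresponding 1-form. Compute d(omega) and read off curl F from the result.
d(omega) = (0) dy ∧ dz + (y + 2*z) dz ∧ dx + (6*x - z) dx ∧ dy; curl F = (0, y + 2*z, 6*x - z)

d omega = sum_{i<j} (∂f_j/∂x_i - ∂f_i/∂x_j) dx_i ∧ dx_j. Under the identification (dy ∧ dz, dz ∧ dx, dx ∧ dy) ↔ (e_x, e_y, e_z), the coefficients are exactly the components of curl F. Compute:
  ∂R/∂y - ∂Q/∂z = (0) - (0) = 0
  ∂P/∂z - ∂R/∂x = (2*x + y) - (2*x - 2*z) = y + 2*z
  ∂Q/∂x - ∂P/∂y = (6*x) - (z) = 6*x - z.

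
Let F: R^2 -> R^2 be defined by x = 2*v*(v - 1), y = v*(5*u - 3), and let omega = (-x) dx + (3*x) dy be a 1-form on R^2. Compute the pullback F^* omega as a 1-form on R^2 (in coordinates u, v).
F^* omega = (30*v^2*(v - 1)) du + (2*v*(15*u*v - 15*u - 4*v^2 - 3*v + 7)) dv

Using F^*(f dg) = (f ∘ F) d(g ∘ F), substitute each coordinate x_i by F_i(u, v) in f_i, and replace dx_i by d F_i = (∂F_i/∂u) du + (∂F_i/∂v) dv.
  For the x component: f_1(F) = 2*v*(1 - v); d F_1 = (0) du + (4*v - 2) dv
  For the y component: f_2(F) = 6*v*(v - 1); d F_2 = (5*v) du + (5*u - 3) dv
Combining and collecting du, dv coefficients:
  coeff of du: 30*v^2*(v - 1)
  coeff of dv: 2*v*(15*u*v - 15*u - 4*v^2 - 3*v + 7)
F^* omega = (30*v^2*(v - 1)) du + (2*v*(15*u*v - 15*u - 4*v^2 - 3*v + 7)) dv.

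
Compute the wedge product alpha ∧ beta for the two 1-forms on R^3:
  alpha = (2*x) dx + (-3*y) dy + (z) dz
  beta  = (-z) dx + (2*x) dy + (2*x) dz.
alpha ∧ beta = (4*x^2 - 3*y*z) dx ∧ dy + (4*x^2 + z^2) dx ∧ dz + (-2*x*(3*y + z)) dy ∧ dz

Distribute the wedge, using dx_i ∧ dx_j = -dx_j ∧ dx_i and dx_i ∧ dx_i = 0. For each pair (i, j) with i < j, the coefficient of dx_i ∧ dx_j in alpha ∧ beta is (alpha_i * beta_j - alpha_j * beta_i). Collecting: alpha ∧ beta = (4*x^2 - 3*y*z) dx ∧ dy + (4*x^2 + z^2) dx ∧ dz + (-2*x*(3*y + z)) dy ∧ dz.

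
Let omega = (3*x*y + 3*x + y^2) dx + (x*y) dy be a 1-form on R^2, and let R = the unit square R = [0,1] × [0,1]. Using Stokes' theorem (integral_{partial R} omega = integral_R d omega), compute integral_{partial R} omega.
integral_(partial R) omega = -2

Stokes: integral_partial_R omega = integral_R d omega with d omega = (∂Q/∂x - ∂P/∂y) dx ∧ dy.
  ∂Q/∂x = y
  ∂P/∂y = 3*x + 2*y
  integrand = ∂Q/∂x - ∂P/∂y = -3*x - y.
Integrating over R: integral_0^1 integral_0^1 (-3*x - y) dx dy = -2.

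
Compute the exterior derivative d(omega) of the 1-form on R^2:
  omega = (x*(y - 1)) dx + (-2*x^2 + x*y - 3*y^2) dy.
d(omega) = (-5*x + y) dx ∧ dy

For a 1-form omega = sum_i f_i dx_i, the exterior derivative is
  d(omega) = sum_{i < j} (∂f_j/∂x_i - ∂f_i/∂x_j) dx_i ∧ dx_j.
  coefficient of dx ∧ dy: ∂f_2/∂x - ∂f_1/∂y = ∂(-2*x^2 + x*y - 3*y^2)/∂x - ∂(x*(y - 1))/∂y = -5*x + y
Assembling: d(omega) = (-5*x + y) dx ∧ dy.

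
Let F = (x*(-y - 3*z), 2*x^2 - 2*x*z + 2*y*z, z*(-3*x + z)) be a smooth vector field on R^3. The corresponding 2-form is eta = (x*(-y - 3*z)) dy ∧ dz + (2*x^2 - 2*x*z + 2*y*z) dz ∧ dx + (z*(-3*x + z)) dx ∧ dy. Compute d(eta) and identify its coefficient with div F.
d(eta) = (-3*x - y + z) dx ∧ dy ∧ dz; div F = -3*x - y + z

For a 2-form in R^3 of the form above, applying d gives a 3-form with coefficient ∂P/∂x + ∂Q/∂y + ∂R/∂z:
  ∂P/∂x = -y - 3*z
  ∂Q/∂y = 2*z
  ∂R/∂z = -3*x + 2*z
Sum = -3*x - y + z, which is exactly div F.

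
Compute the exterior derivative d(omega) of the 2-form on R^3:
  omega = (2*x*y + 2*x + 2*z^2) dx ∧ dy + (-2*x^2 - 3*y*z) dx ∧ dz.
d(omega) = (7*z) dx ∧ dy ∧ dz

For a 2-form omega = sum_{i<j} g_{ij} dx_i ∧ dx_j, the exterior derivative is
  d(omega) = sum_{i<j} d(g_{ij}) ∧ dx_i ∧ dx_j = sum_{i<j, k} (∂g_{ij}/∂x_k) dx_k ∧ dx_i ∧ dx_j.
Expand each term, using dx_k ∧ dx_i ∧ dx_j = sgn(permutation) dx_{(a)} ∧ dx_{(b)} ∧ dx_{(c)} with (a < b < c) sorted:
  d(2*x*y + 2*x + 2*z^2) includes (∂/∂z)(2*x*y + 2*x + 2*z^2) dz = (4*z) dz, which multiplied by dx ∧ dy gives (4*z) dx ∧ dy ∧ dz
  d(-2*x^2 - 3*y*z) includes (∂/∂y)(-2*x^2 - 3*y*z) dy = (-3*z) dy, which multiplied by dx ∧ dz gives (3*z) dx ∧ dy ∧ dz
Collecting like 3-forms: d(omega) = (7*z) dx ∧ dy ∧ dz.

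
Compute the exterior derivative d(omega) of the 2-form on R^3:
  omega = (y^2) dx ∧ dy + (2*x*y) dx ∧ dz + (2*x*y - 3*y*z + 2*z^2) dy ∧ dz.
d(omega) = (-2*x + 2*y) dx ∧ dy ∧ dz

For a 2-form omega = sum_{i<j} g_{ij} dx_i ∧ dx_j, the exterior derivative is
  d(omega) = sum_{i<j} d(g_{ij}) ∧ dx_i ∧ dx_j = sum_{i<j, k} (∂g_{ij}/∂x_k) dx_k ∧ dx_i ∧ dx_j.
Expand each term, using dx_k ∧ dx_i ∧ dx_j = sgn(permutation) dx_{(a)} ∧ dx_{(b)} ∧ dx_{(c)} with (a < b < c) sorted:
  d(2*x*y) includes (∂/∂y)(2*x*y) dy = (2*x) dy, which multiplied by dx ∧ dz gives (-2*x) dx ∧ dy ∧ dz
  d(2*x*y - 3*y*z + 2*z^2) includes (∂/∂x)(2*x*y - 3*y*z + 2*z^2) dx = (2*y) dx, which multiplied by dy ∧ dz gives (2*y) dx ∧ dy ∧ dz
Collecting like 3-forms: d(omega) = (-2*x + 2*y) dx ∧ dy ∧ dz.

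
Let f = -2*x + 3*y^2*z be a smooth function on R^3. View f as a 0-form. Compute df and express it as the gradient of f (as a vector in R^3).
df = (-2) dx + (6*y*z) dy + (3*y^2) dz; grad f = (-2, 6*y*z, 3*y^2)

For a 0-form f, d f = (∂f/∂x) dx + (∂f/∂y) dy + (∂f/∂z) dz. The components of the vector representation are exactly the entries of grad f in Cartesian coordinates:
  ∂f/∂x = -2
  ∂f/∂y = 6*y*z
  ∂f/∂z = 3*y^2.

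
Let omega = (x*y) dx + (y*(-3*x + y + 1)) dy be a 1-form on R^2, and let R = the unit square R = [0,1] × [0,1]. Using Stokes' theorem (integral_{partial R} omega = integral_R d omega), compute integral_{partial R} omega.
integral_(partial R) omega = -2

Stokes: integral_partial_R omega = integral_R d omega with d omega = (∂Q/∂x - ∂P/∂y) dx ∧ dy.
  ∂Q/∂x = -3*y
  ∂P/∂y = x
  integrand = ∂Q/∂x - ∂P/∂y = -x - 3*y.
Integrating over R: integral_0^1 integral_0^1 (-x - 3*y) dx dy = -2.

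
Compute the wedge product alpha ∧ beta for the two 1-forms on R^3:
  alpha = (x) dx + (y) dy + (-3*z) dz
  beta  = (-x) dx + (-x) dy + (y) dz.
alpha ∧ beta = (x*(-x + y)) dx ∧ dy + (x*(y - 3*z)) dx ∧ dz + (-3*x*z + y^2) dy ∧ dz

Distribute the wedge, using dx_i ∧ dx_j = -dx_j ∧ dx_i and dx_i ∧ dx_i = 0. For each pair (i, j) with i < j, the coefficient of dx_i ∧ dx_j in alpha ∧ beta is (alpha_i * beta_j - alpha_j * beta_i). Collecting: alpha ∧ beta = (x*(-x + y)) dx ∧ dy + (x*(y - 3*z)) dx ∧ dz + (-3*x*z + y^2) dy ∧ dz.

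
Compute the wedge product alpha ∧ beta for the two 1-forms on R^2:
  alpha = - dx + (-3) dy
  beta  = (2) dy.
alpha ∧ beta = (-2) dx ∧ dy

Distribute the wedge, using dx_i ∧ dx_j = -dx_j ∧ dx_i and dx_i ∧ dx_i = 0. For each pair (i, j) with i < j, the coefficient of dx_i ∧ dx_j in alpha ∧ beta is (alpha_i * beta_j - alpha_j * beta_i). Collecting: alpha ∧ beta = (-2) dx ∧ dy.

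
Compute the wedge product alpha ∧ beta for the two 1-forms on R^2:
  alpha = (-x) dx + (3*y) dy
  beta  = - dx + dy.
alpha ∧ beta = (-x + 3*y) dx ∧ dy

Distribute the wedge, using dx_i ∧ dx_j = -dx_j ∧ dx_i and dx_i ∧ dx_i = 0. For each pair (i, j) with i < j, the coefficient of dx_i ∧ dx_j in alpha ∧ beta is (alpha_i * beta_j - alpha_j * beta_i). Collecting: alpha ∧ beta = (-x + 3*y) dx ∧ dy.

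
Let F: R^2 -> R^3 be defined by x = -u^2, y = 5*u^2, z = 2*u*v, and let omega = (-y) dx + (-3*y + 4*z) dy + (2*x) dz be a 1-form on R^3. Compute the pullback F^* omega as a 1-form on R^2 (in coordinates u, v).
F^* omega = (u^2*(-140*u + 76*v)) du + (-4*u^3) dv

Using F^*(f dg) = (f ∘ F) d(g ∘ F), substitute each coordinate x_i by F_i(u, v) in f_i, and replace dx_i by d F_i = (∂F_i/∂u) du + (∂F_i/∂v) dv.
  For the x component: f_1(F) = -5*u^2; d F_1 = (-2*u) du + (0) dv
  For the y component: f_2(F) = u*(-15*u + 8*v); d F_2 = (10*u) du + (0) dv
  For the z component: f_3(F) = -2*u^2; d F_3 = (2*v) du + (2*u) dv
Combining and collecting du, dv coefficients:
  coeff of du: u^2*(-140*u + 76*v)
  coeff of dv: -4*u^3
F^* omega = (u^2*(-140*u + 76*v)) du + (-4*u^3) dv.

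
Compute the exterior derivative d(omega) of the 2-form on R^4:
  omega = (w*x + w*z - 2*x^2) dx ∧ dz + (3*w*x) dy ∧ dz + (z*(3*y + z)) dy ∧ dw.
d(omega) = (x + z) dx ∧ dz ∧ dw + (3*w) dx ∧ dy ∧ dz + (3*x - 3*y - 2*z) dy ∧ dz ∧ dw

For a 2-form omega = sum_{i<j} g_{ij} dx_i ∧ dx_j, the exterior derivative is
  d(omega) = sum_{i<j} d(g_{ij}) ∧ dx_i ∧ dx_j = sum_{i<j, k} (∂g_{ij}/∂x_k) dx_k ∧ dx_i ∧ dx_j.
Expand each term, using dx_k ∧ dx_i ∧ dx_j = sgn(permutation) dx_{(a)} ∧ dx_{(b)} ∧ dx_{(c)} with (a < b < c) sorted:
  d(w*x + w*z - 2*x^2) includes (∂/∂w)(w*x + w*z - 2*x^2) dw = (x + z) dw, which multiplied by dx ∧ dz gives (x + z) dx ∧ dz ∧ dw
  d(3*w*x) includes (∂/∂x)(3*w*x) dx = (3*w) dx, which multiplied by dy ∧ dz gives (3*w) dx ∧ dy ∧ dz
  d(3*w*x) includes (∂/∂w)(3*w*x) dw = (3*x) dw, which multiplied by dy ∧ dz gives (3*x) dy ∧ dz ∧ dw
  d(z*(3*y + z)) includes (∂/∂z)(z*(3*y + z)) dz = (3*y + 2*z) dz, which multiplied by dy ∧ dw gives (-3*y - 2*z) dy ∧ dz ∧ dw
Collecting like 3-forms: d(omega) = (x + z) dx ∧ dz ∧ dw + (3*w) dx ∧ dy ∧ dz + (3*x - 3*y - 2*z) dy ∧ dz ∧ dw.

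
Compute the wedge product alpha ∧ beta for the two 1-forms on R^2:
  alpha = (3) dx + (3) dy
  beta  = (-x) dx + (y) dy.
alpha ∧ beta = (3*x + 3*y) dx ∧ dy

Distribute the wedge, using dx_i ∧ dx_j = -dx_j ∧ dx_i and dx_i ∧ dx_i = 0. For each pair (i, j) with i < j, the coefficient of dx_i ∧ dx_j in alpha ∧ beta is (alpha_i * beta_j - alpha_j * beta_i). Collecting: alpha ∧ beta = (3*x + 3*y) dx ∧ dy.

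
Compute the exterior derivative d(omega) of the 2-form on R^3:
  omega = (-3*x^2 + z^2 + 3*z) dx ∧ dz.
d(omega) = 0

For a 2-form omega = sum_{i<j} g_{ij} dx_i ∧ dx_j, the exterior derivative is
  d(omega) = sum_{i<j} d(g_{ij}) ∧ dx_i ∧ dx_j = sum_{i<j, k} (∂g_{ij}/∂x_k) dx_k ∧ dx_i ∧ dx_j.
Expand each term, using dx_k ∧ dx_i ∧ dx_j = sgn(permutation) dx_{(a)} ∧ dx_{(b)} ∧ dx_{(c)} with (a < b < c) sorted:

Collecting like 3-forms: d(omega) = 0.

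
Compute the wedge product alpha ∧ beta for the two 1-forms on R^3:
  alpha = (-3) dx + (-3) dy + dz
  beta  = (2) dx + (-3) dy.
alpha ∧ beta = (15) dx ∧ dy + (-2) dx ∧ dz + (3) dy ∧ dz

Distribute the wedge, using dx_i ∧ dx_j = -dx_j ∧ dx_i and dx_i ∧ dx_i = 0. For each pair (i, j) with i < j, the coefficient of dx_i ∧ dx_j in alpha ∧ beta is (alpha_i * beta_j - alpha_j * beta_i). Collecting: alpha ∧ beta = (15) dx ∧ dy + (-2) dx ∧ dz + (3) dy ∧ dz.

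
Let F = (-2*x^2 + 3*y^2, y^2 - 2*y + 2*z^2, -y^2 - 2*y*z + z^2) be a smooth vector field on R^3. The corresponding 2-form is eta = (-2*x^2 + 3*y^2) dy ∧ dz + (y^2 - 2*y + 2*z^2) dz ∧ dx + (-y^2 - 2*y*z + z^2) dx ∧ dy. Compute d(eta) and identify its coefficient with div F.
d(eta) = (-4*x + 2*z - 2) dx ∧ dy ∧ dz; div F = -4*x + 2*z - 2

For a 2-form in R^3 of the form above, applying d gives a 3-form with coefficient ∂P/∂x + ∂Q/∂y + ∂R/∂z:
  ∂P/∂x = -4*x
  ∂Q/∂y = 2*y - 2
  ∂R/∂z = -2*y + 2*z
Sum = -4*x + 2*z - 2, which is exactly div F.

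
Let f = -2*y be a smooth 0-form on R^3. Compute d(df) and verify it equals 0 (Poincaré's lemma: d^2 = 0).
d(df) = 0

Step 1: df = sum_i (∂f/∂x_i) dx_i = (0) dx + (-2) dy + (0) dz.
Step 2: Apply d again. Using the 1-form formula, the coefficient of dx ∧ dy in d(df) is ∂^2 f/∂x ∂y - ∂^2 f/∂y ∂x = (0) - (0) = 0 (equality of mixed partials for smooth f).
Similarly for dx ∧ dz and dy ∧ dz — all coefficients vanish. So d(df) = 0.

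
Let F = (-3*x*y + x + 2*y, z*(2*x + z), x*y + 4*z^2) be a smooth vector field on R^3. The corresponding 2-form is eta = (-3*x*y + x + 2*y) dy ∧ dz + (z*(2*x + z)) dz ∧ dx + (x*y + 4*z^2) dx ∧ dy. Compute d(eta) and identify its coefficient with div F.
d(eta) = (-3*y + 8*z + 1) dx ∧ dy ∧ dz; div F = -3*y + 8*z + 1

For a 2-form in R^3 of the form above, applying d gives a 3-form with coefficient ∂P/∂x + ∂Q/∂y + ∂R/∂z:
  ∂P/∂x = 1 - 3*y
  ∂Q/∂y = 0
  ∂R/∂z = 8*z
Sum = -3*y + 8*z + 1, which is exactly div F.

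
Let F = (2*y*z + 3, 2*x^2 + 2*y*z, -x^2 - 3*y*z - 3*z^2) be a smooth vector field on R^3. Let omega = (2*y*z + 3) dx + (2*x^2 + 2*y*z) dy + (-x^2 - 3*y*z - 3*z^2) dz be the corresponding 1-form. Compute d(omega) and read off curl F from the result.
d(omega) = (-2*y - 3*z) dy ∧ dz + (2*x + 2*y) dz ∧ dx + (4*x - 2*z) dx ∧ dy; curl F = (-2*y - 3*z, 2*x + 2*y, 4*x - 2*z)

d omega = sum_{i<j} (∂f_j/∂x_i - ∂f_i/∂x_j) dx_i ∧ dx_j. Under the identification (dy ∧ dz, dz ∧ dx, dx ∧ dy) ↔ (e_x, e_y, e_z), the coefficients are exactly the components of curl F. Compute:
  ∂R/∂y - ∂Q/∂z = (-3*z) - (2*y) = -2*y - 3*z
  ∂P/∂z - ∂R/∂x = (2*y) - (-2*x) = 2*x + 2*y
  ∂Q/∂x - ∂P/∂y = (4*x) - (2*z) = 4*x - 2*z.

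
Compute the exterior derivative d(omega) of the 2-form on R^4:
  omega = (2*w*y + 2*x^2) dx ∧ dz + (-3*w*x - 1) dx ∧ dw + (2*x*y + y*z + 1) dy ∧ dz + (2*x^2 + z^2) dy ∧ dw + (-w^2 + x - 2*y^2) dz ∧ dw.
d(omega) = (-2*w + 2*y) dx ∧ dy ∧ dz + (2*y + 1) dx ∧ dz ∧ dw + (4*x) dx ∧ dy ∧ dw + (-4*y - 2*z) dy ∧ dz ∧ dw

For a 2-form omega = sum_{i<j} g_{ij} dx_i ∧ dx_j, the exterior derivative is
  d(omega) = sum_{i<j} d(g_{ij}) ∧ dx_i ∧ dx_j = sum_{i<j, k} (∂g_{ij}/∂x_k) dx_k ∧ dx_i ∧ dx_j.
Expand each term, using dx_k ∧ dx_i ∧ dx_j = sgn(permutation) dx_{(a)} ∧ dx_{(b)} ∧ dx_{(c)} with (a < b < c) sorted:
  d(2*w*y + 2*x^2) includes (∂/∂y)(2*w*y + 2*x^2) dy = (2*w) dy, which multiplied by dx ∧ dz gives (-2*w) dx ∧ dy ∧ dz
  d(2*w*y + 2*x^2) includes (∂/∂w)(2*w*y + 2*x^2) dw = (2*y) dw, which multiplied by dx ∧ dz gives (2*y) dx ∧ dz ∧ dw
  d(2*x*y + y*z + 1) includes (∂/∂x)(2*x*y + y*z + 1) dx = (2*y) dx, which multiplied by dy ∧ dz gives (2*y) dx ∧ dy ∧ dz
  d(2*x^2 + z^2) includes (∂/∂x)(2*x^2 + z^2) dx = (4*x) dx, which multiplied by dy ∧ dw gives (4*x) dx ∧ dy ∧ dw
  d(2*x^2 + z^2) includes (∂/∂z)(2*x^2 + z^2) dz = (2*z) dz, which multiplied by dy ∧ dw gives (-2*z) dy ∧ dz ∧ dw
  d(-w^2 + x - 2*y^2) includes (∂/∂x)(-w^2 + x - 2*y^2) dx = (1) dx, which multiplied by dz ∧ dw gives (1) dx ∧ dz ∧ dw
  d(-w^2 + x - 2*y^2) includes (∂/∂y)(-w^2 + x - 2*y^2) dy = (-4*y) dy, which multiplied by dz ∧ dw gives (-4*y) dy ∧ dz ∧ dw
Collecting like 3-forms: d(omega) = (-2*w + 2*y) dx ∧ dy ∧ dz + (2*y + 1) dx ∧ dz ∧ dw + (4*x) dx ∧ dy ∧ dw + (-4*y - 2*z) dy ∧ dz ∧ dw.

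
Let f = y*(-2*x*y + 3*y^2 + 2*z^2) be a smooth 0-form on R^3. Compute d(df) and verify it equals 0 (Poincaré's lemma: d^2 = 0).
d(df) = 0

Step 1: df = sum_i (∂f/∂x_i) dx_i = (-2*y^2) dx + (-4*x*y + 9*y^2 + 2*z^2) dy + (4*y*z) dz.
Step 2: Apply d again. Using the 1-form formula, the coefficient of dx ∧ dy in d(df) is ∂^2 f/∂x ∂y - ∂^2 f/∂y ∂x = (-4*y) - (-4*y) = 0 (equality of mixed partials for smooth f).
Similarly for dx ∧ dz and dy ∧ dz — all coefficients vanish. So d(df) = 0.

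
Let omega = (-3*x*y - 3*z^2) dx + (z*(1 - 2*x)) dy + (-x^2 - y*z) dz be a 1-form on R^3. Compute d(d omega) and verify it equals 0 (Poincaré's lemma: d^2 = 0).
d(d omega) = 0

Step 1: d omega = sum_{i<j} (∂f_j/∂x_i - ∂f_i/∂x_j) dx_i ∧ dx_j:
  coeff of dx ∧ dy: 3*x - 2*z
  coeff of dx ∧ dz: -2*x + 6*z
  coeff of dy ∧ dz: 2*x - z - 1
Step 2: Apply d again to each 2-form coefficient. The only possible 3-form in R^3 is dx ∧ dy ∧ dz, with coefficient
  ∂(coeff of dy∧dz)/∂x - ∂(coeff of dx∧dz)/∂y + ∂(coeff of dx∧dy)/∂z
  = ∂/∂x (2*x - z - 1) - ∂/∂y (-2*x + 6*z) + ∂/∂z (3*x - 2*z).
Each of these terms simplifies to sums of mixed partials that cancel in pairs. The result is 0 (by equality of mixed partials for smooth functions — Schwarz / Clairaut).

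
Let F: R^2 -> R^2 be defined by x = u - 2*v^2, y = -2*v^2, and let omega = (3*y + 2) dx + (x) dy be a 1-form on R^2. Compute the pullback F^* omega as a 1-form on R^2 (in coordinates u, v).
F^* omega = (2 - 6*v^2) du + (4*v*(-u + 8*v^2 - 2)) dv

Using F^*(f dg) = (f ∘ F) d(g ∘ F), substitute each coordinate x_i by F_i(u, v) in f_i, and replace dx_i by d F_i = (∂F_i/∂u) du + (∂F_i/∂v) dv.
  For the x component: f_1(F) = 2 - 6*v^2; d F_1 = (1) du + (-4*v) dv
  For the y component: f_2(F) = u - 2*v^2; d F_2 = (0) du + (-4*v) dv
Combining and collecting du, dv coefficients:
  coeff of du: 2 - 6*v^2
  coeff of dv: 4*v*(-u + 8*v^2 - 2)
F^* omega = (2 - 6*v^2) du + (4*v*(-u + 8*v^2 - 2)) dv.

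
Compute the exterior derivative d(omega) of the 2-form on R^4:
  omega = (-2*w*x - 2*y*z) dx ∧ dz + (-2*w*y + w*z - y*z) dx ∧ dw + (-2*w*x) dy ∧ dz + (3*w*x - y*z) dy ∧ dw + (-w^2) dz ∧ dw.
d(omega) = (-2*w + 2*z) dx ∧ dy ∧ dz + (-w - 2*x + y) dx ∧ dz ∧ dw + (5*w + z) dx ∧ dy ∧ dw + (-2*x + y) dy ∧ dz ∧ dw

For a 2-form omega = sum_{i<j} g_{ij} dx_i ∧ dx_j, the exterior derivative is
  d(omega) = sum_{i<j} d(g_{ij}) ∧ dx_i ∧ dx_j = sum_{i<j, k} (∂g_{ij}/∂x_k) dx_k ∧ dx_i ∧ dx_j.
Expand each term, using dx_k ∧ dx_i ∧ dx_j = sgn(permutation) dx_{(a)} ∧ dx_{(b)} ∧ dx_{(c)} with (a < b < c) sorted:
  d(-2*w*x - 2*y*z) includes (∂/∂y)(-2*w*x - 2*y*z) dy = (-2*z) dy, which multiplied by dx ∧ dz gives (2*z) dx ∧ dy ∧ dz
  d(-2*w*x - 2*y*z) includes (∂/∂w)(-2*w*x - 2*y*z) dw = (-2*x) dw, which multiplied by dx ∧ dz gives (-2*x) dx ∧ dz ∧ dw
  d(-2*w*y + w*z - y*z) includes (∂/∂y)(-2*w*y + w*z - y*z) dy = (-2*w - z) dy, which multiplied by dx ∧ dw gives (2*w + z) dx ∧ dy ∧ dw
  d(-2*w*y + w*z - y*z) includes (∂/∂z)(-2*w*y + w*z - y*z) dz = (w - y) dz, which multiplied by dx ∧ dw gives (-w + y) dx ∧ dz ∧ dw
  d(-2*w*x) includes (∂/∂x)(-2*w*x) dx = (-2*w) dx, which multiplied by dy ∧ dz gives (-2*w) dx ∧ dy ∧ dz
  d(-2*w*x) includes (∂/∂w)(-2*w*x) dw = (-2*x) dw, which multiplied by dy ∧ dz gives (-2*x) dy ∧ dz ∧ dw
  d(3*w*x - y*z) includes (∂/∂x)(3*w*x - y*z) dx = (3*w) dx, which multiplied by dy ∧ dw gives (3*w) dx ∧ dy ∧ dw
  d(3*w*x - y*z) includes (∂/∂z)(3*w*x - y*z) dz = (-y) dz, which multiplied by dy ∧ dw gives (y) dy ∧ dz ∧ dw
Collecting like 3-forms: d(omega) = (-2*w + 2*z) dx ∧ dy ∧ dz + (-w - 2*x + y) dx ∧ dz ∧ dw + (5*w + z) dx ∧ dy ∧ dw + (-2*x + y) dy ∧ dz ∧ dw.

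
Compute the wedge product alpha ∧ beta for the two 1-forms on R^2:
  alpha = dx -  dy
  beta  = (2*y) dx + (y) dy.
alpha ∧ beta = (3*y) dx ∧ dy

Distribute the wedge, using dx_i ∧ dx_j = -dx_j ∧ dx_i and dx_i ∧ dx_i = 0. For each pair (i, j) with i < j, the coefficient of dx_i ∧ dx_j in alpha ∧ beta is (alpha_i * beta_j - alpha_j * beta_i). Collecting: alpha ∧ beta = (3*y) dx ∧ dy.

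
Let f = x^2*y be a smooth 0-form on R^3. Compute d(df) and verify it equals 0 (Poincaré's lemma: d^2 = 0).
d(df) = 0

Step 1: df = sum_i (∂f/∂x_i) dx_i = (2*x*y) dx + (x^2) dy + (0) dz.
Step 2: Apply d again. Using the 1-form formula, the coefficient of dx ∧ dy in d(df) is ∂^2 f/∂x ∂y - ∂^2 f/∂y ∂x = (2*x) - (2*x) = 0 (equality of mixed partials for smooth f).
Similarly for dx ∧ dz and dy ∧ dz — all coefficients vanish. So d(df) = 0.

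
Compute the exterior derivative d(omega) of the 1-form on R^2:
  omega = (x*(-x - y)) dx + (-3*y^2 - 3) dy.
d(omega) = (x) dx ∧ dy

For a 1-form omega = sum_i f_i dx_i, the exterior derivative is
  d(omega) = sum_{i < j} (∂f_j/∂x_i - ∂f_i/∂x_j) dx_i ∧ dx_j.
  coefficient of dx ∧ dy: ∂f_2/∂x - ∂f_1/∂y = ∂(-3*y^2 - 3)/∂x - ∂(x*(-x - y))/∂y = x
Assembling: d(omega) = (x) dx ∧ dy.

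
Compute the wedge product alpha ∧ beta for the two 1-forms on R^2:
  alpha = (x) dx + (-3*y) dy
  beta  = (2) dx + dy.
alpha ∧ beta = (x + 6*y) dx ∧ dy

Distribute the wedge, using dx_i ∧ dx_j = -dx_j ∧ dx_i and dx_i ∧ dx_i = 0. For each pair (i, j) with i < j, the coefficient of dx_i ∧ dx_j in alpha ∧ beta is (alpha_i * beta_j - alpha_j * beta_i). Collecting: alpha ∧ beta = (x + 6*y) dx ∧ dy.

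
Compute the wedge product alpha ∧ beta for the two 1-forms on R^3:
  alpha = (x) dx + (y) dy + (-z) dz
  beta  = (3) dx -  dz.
alpha ∧ beta = (-x + 3*z) dx ∧ dz + (-3*y) dx ∧ dy + (-y) dy ∧ dz

Distribute the wedge, using dx_i ∧ dx_j = -dx_j ∧ dx_i and dx_i ∧ dx_i = 0. For each pair (i, j) with i < j, the coefficient of dx_i ∧ dx_j in alpha ∧ beta is (alpha_i * beta_j - alpha_j * beta_i). Collecting: alpha ∧ beta = (-x + 3*z) dx ∧ dz + (-3*y) dx ∧ dy + (-y) dy ∧ dz.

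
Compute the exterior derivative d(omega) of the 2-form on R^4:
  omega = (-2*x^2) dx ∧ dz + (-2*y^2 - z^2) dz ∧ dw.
d(omega) = (-4*y) dy ∧ dz ∧ dw

For a 2-form omega = sum_{i<j} g_{ij} dx_i ∧ dx_j, the exterior derivative is
  d(omega) = sum_{i<j} d(g_{ij}) ∧ dx_i ∧ dx_j = sum_{i<j, k} (∂g_{ij}/∂x_k) dx_k ∧ dx_i ∧ dx_j.
Expand each term, using dx_k ∧ dx_i ∧ dx_j = sgn(permutation) dx_{(a)} ∧ dx_{(b)} ∧ dx_{(c)} with (a < b < c) sorted:
  d(-2*y^2 - z^2) includes (∂/∂y)(-2*y^2 - z^2) dy = (-4*y) dy, which multiplied by dz ∧ dw gives (-4*y) dy ∧ dz ∧ dw
Collecting like 3-forms: d(omega) = (-4*y) dy ∧ dz ∧ dw.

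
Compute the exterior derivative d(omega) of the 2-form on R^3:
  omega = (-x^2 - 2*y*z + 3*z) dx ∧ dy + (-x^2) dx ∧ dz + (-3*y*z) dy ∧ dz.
d(omega) = (3 - 2*y) dx ∧ dy ∧ dz

For a 2-form omega = sum_{i<j} g_{ij} dx_i ∧ dx_j, the exterior derivative is
  d(omega) = sum_{i<j} d(g_{ij}) ∧ dx_i ∧ dx_j = sum_{i<j, k} (∂g_{ij}/∂x_k) dx_k ∧ dx_i ∧ dx_j.
Expand each term, using dx_k ∧ dx_i ∧ dx_j = sgn(permutation) dx_{(a)} ∧ dx_{(b)} ∧ dx_{(c)} with (a < b < c) sorted:
  d(-x^2 - 2*y*z + 3*z) includes (∂/∂z)(-x^2 - 2*y*z + 3*z) dz = (3 - 2*y) dz, which multiplied by dx ∧ dy gives (3 - 2*y) dx ∧ dy ∧ dz
Collecting like 3-forms: d(omega) = (3 - 2*y) dx ∧ dy ∧ dz.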